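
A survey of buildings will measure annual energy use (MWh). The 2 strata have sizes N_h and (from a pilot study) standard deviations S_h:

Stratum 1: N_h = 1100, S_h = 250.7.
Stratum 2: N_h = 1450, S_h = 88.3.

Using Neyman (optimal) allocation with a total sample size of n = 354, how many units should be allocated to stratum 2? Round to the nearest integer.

112

Neyman allocation: n_h = n · N_h S_h / Σ N_i S_i, with n = 354.
  stratum 1: N_h·S_h = 1100·250.7 = 275770.00
  stratum 2: N_h·S_h = 1450·88.3 = 128035.00
Σ N_h S_h = 403805.00
n for stratum 2 = 354·128035.00/403805.00 = 112.243 → 112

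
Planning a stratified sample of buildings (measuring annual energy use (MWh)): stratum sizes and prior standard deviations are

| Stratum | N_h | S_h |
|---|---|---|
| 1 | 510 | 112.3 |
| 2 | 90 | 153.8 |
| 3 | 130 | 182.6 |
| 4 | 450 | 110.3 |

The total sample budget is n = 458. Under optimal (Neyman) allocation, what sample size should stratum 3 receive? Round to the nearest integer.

Neyman allocation: n_h = n · N_h S_h / Σ N_i S_i, with n = 458.
  stratum 1: N_h·S_h = 510·112.3 = 57273.00
  stratum 2: N_h·S_h = 90·153.8 = 13842.00
  stratum 3: N_h·S_h = 130·182.6 = 23738.00
  stratum 4: N_h·S_h = 450·110.3 = 49635.00
Σ N_h S_h = 144488.00
n for stratum 3 = 458·23738.00/144488.00 = 75.245 → 75

75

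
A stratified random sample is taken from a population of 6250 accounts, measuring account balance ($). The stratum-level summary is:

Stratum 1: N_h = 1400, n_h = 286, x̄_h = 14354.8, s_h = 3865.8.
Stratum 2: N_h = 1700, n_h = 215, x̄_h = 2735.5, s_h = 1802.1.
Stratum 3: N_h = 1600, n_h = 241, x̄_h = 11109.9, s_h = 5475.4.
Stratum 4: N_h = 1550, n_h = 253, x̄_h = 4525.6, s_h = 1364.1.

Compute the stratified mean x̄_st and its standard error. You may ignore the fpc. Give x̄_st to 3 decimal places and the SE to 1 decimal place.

x̄_st ≈ 7926.014, SE ≈ 111.1

x̄_st = Σ W_h x̄_h = (1400·14354.8 + 1700·2735.5 + 1600·11109.9 + 1550·4525.6)/6250 = 7926.01440
V̂(x̄_st) = Σ W_h² s_h²/n_h, with W_h = N_h/N and N = 6250:
  stratum 1: (1400/6250)²·3865.8²/286 = 2621.86
  stratum 2: (1700/6250)²·1802.1²/215 = 1117.52
  stratum 3: (1600/6250)²·5475.4²/241 = 8152.57
  stratum 4: (1550/6250)²·1364.1²/253 = 452.351
V̂(x̄_st) = 12344.3
SE(x̄_st) = √12344.3 = 111.105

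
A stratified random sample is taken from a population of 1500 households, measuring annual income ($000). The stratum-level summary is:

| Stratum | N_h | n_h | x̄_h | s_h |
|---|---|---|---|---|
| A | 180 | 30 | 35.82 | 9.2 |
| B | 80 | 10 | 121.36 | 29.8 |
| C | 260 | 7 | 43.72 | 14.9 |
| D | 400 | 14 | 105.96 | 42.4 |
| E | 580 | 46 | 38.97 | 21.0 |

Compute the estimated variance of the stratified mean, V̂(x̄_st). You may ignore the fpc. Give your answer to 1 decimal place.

V̂(x̄_st) = Σ W_h² s_h²/n_h, with W_h = N_h/N and N = 1500:
  stratum A: (180/1500)²·9.2²/30 = 0.0406272
  stratum B: (80/1500)²·29.8²/10 = 0.252598
  stratum C: (260/1500)²·14.9²/7 = 0.952881
  stratum D: (400/1500)²·42.4²/14 = 9.13148
  stratum E: (580/1500)²·21.0²/46 = 1.43336
V̂(x̄_st) = 11.8109

V̂(x̄_st) ≈ 11.8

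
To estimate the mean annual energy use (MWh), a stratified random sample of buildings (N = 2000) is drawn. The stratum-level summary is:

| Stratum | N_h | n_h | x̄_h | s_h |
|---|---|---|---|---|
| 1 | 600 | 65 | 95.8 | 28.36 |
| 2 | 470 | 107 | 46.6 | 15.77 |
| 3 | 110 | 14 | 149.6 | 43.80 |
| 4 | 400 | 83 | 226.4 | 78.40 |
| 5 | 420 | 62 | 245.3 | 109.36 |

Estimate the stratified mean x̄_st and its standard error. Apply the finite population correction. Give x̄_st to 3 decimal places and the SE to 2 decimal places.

x̄_st = Σ W_h x̄_h = (600·95.8 + 470·46.6 + 110·149.6 + 400·226.4 + 420·245.3)/2000 = 144.71200
V̂(x̄_st) = Σ W_h² (1 − n_h/N_h) s_h²/n_h, with W_h = N_h/N and N = 2000:
  stratum 1: (600/2000)²·(1 − 65/600)·28.36²/65 = 0.992988
  stratum 2: (470/2000)²·(1 − 107/470)·15.77²/107 = 0.0991343
  stratum 3: (110/2000)²·(1 − 14/110)·43.80²/14 = 0.361763
  stratum 4: (400/2000)²·(1 − 83/400)·78.40²/83 = 2.34754
  stratum 5: (420/2000)²·(1 − 62/420)·109.36²/62 = 7.251
V̂(x̄_st) = 11.0524
SE(x̄_st) = √11.0524 = 3.32452

x̄_st ≈ 144.712, SE ≈ 3.32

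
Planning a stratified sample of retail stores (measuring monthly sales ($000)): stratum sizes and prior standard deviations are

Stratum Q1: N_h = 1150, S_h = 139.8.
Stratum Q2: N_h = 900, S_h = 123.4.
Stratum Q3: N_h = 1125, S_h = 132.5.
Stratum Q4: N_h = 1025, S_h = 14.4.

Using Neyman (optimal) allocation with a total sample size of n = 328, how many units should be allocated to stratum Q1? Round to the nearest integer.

Neyman allocation: n_h = n · N_h S_h / Σ N_i S_i, with n = 328.
  stratum Q1: N_h·S_h = 1150·139.8 = 160770.00
  stratum Q2: N_h·S_h = 900·123.4 = 111060.00
  stratum Q3: N_h·S_h = 1125·132.5 = 149062.50
  stratum Q4: N_h·S_h = 1025·14.4 = 14760.00
Σ N_h S_h = 435652.50
n for stratum Q1 = 328·160770.00/435652.50 = 121.043 → 121

121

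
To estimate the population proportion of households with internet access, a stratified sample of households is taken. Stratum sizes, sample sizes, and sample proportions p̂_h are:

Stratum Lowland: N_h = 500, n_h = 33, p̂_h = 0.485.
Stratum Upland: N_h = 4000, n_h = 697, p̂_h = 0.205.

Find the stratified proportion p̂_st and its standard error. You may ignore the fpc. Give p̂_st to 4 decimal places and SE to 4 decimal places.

N = 4500; stratum weights W_h = N_h/N.
p̂_st = Σ W_h p̂_h = (500·0.485 + 4000·0.205)/4500 = 0.23611
V̂(p̂_st) = Σ W_h² p̂_h(1−p̂_h)/(n_h−1):
  stratum Lowland: (500/4500)²·0.485·0.515/32 = 9.63638e-05
  stratum Upland: (4000/4500)²·0.205·0.795/696 = 0.000185015
V̂(p̂_st) = 0.000281379; SE = √V̂ = 0.0167743

p̂_st ≈ 0.2361, SE ≈ 0.0168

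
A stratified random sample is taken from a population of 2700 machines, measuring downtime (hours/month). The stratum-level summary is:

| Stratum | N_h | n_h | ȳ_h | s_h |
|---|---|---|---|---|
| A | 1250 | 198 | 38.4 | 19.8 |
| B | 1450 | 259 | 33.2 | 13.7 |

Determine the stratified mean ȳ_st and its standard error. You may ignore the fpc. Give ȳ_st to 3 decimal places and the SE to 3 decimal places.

ȳ_st ≈ 35.607, SE ≈ 0.796

ȳ_st = Σ W_h ȳ_h = (1250·38.4 + 1450·33.2)/2700 = 35.60741
V̂(ȳ_st) = Σ W_h² s_h²/n_h, with W_h = N_h/N and N = 2700:
  stratum A: (1250/2700)²·19.8²/198 = 0.424383
  stratum B: (1450/2700)²·13.7²/259 = 0.209002
V̂(ȳ_st) = 0.633384
SE(ȳ_st) = √0.633384 = 0.795855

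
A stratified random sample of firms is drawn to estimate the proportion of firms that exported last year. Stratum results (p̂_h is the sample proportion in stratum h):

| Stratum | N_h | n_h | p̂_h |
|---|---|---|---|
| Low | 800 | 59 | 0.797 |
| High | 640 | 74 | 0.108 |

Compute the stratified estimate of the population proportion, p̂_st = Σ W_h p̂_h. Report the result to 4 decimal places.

p̂_st ≈ 0.4908

N = 1440; stratum weights W_h = N_h/N.
p̂_st = Σ W_h p̂_h = (800·0.797 + 640·0.108)/1440 = 0.49078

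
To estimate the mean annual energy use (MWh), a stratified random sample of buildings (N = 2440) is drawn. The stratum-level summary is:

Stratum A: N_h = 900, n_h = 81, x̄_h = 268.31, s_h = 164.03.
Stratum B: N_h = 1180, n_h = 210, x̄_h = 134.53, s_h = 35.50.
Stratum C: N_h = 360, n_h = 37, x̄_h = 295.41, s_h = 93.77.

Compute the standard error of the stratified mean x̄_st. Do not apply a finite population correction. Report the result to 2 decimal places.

SE(x̄_st) ≈ 7.20

V̂(x̄_st) = Σ W_h² s_h²/n_h, with W_h = N_h/N and N = 2440:
  stratum A: (900/2440)²·164.03²/81 = 45.1926
  stratum B: (1180/2440)²·35.50²/210 = 1.40353
  stratum C: (360/2440)²·93.77²/37 = 5.17311
V̂(x̄_st) = 51.7692
SE(x̄_st) = √51.7692 = 7.19508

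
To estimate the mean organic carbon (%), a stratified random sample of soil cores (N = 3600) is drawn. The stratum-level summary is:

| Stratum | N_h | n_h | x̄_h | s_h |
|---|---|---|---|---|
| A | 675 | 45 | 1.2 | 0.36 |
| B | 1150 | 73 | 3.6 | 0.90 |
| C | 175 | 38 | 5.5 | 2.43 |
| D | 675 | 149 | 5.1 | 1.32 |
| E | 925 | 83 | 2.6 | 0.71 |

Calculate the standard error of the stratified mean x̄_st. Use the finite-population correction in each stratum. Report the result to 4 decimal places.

V̂(x̄_st) = Σ W_h² (1 − n_h/N_h) s_h²/n_h, with W_h = N_h/N and N = 3600:
  stratum A: (675/3600)²·(1 − 45/675)·0.36²/45 = 9.45e-05
  stratum B: (1150/3600)²·(1 − 73/1150)·0.90²/73 = 0.0010604
  stratum C: (175/3600)²·(1 − 38/175)·2.43²/38 = 0.000287463
  stratum D: (675/3600)²·(1 − 149/675)·1.32²/149 = 0.000320366
  stratum E: (925/3600)²·(1 − 83/925)·0.71²/83 = 0.000364995
V̂(x̄_st) = 0.00212773
SE(x̄_st) = √0.00212773 = 0.0461273

SE(x̄_st) ≈ 0.0461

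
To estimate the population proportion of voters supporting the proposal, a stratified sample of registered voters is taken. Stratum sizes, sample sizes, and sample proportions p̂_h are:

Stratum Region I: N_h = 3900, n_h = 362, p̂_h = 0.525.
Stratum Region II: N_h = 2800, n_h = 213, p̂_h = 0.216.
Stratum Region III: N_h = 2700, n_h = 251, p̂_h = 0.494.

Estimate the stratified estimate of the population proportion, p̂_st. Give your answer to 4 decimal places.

N = 9400; stratum weights W_h = N_h/N.
p̂_st = Σ W_h p̂_h = (3900·0.525 + 2800·0.216 + 2700·0.494)/9400 = 0.42405

p̂_st ≈ 0.4241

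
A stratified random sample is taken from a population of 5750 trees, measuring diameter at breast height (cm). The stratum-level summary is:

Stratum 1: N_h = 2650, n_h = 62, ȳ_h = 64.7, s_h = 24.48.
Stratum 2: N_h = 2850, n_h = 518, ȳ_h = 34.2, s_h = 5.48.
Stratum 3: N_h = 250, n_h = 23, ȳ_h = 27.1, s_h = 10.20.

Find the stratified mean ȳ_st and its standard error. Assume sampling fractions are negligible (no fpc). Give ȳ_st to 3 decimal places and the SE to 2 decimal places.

ȳ_st ≈ 47.948, SE ≈ 1.44

ȳ_st = Σ W_h ȳ_h = (2650·64.7 + 2850·34.2 + 250·27.1)/5750 = 47.94783
V̂(ȳ_st) = Σ W_h² s_h²/n_h, with W_h = N_h/N and N = 5750:
  stratum 1: (2650/5750)²·24.48²/62 = 2.05299
  stratum 2: (2850/5750)²·5.48²/518 = 0.0142425
  stratum 3: (250/5750)²·10.20²/23 = 0.008551
V̂(ȳ_st) = 2.07579
SE(ȳ_st) = √2.07579 = 1.44076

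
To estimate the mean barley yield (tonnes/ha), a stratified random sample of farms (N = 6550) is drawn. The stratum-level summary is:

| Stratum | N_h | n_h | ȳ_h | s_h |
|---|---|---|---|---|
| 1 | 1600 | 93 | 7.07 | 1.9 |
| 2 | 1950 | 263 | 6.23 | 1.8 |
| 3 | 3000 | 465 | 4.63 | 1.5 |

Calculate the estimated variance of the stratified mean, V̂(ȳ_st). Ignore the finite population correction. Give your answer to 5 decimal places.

V̂(ȳ_st) = Σ W_h² s_h²/n_h, with W_h = N_h/N and N = 6550:
  stratum 1: (1600/6550)²·1.9²/93 = 0.00231623
  stratum 2: (1950/6550)²·1.8²/263 = 0.00109188
  stratum 3: (3000/6550)²·1.5²/465 = 0.00101505
V̂(ȳ_st) = 0.00442317

V̂(ȳ_st) ≈ 0.00442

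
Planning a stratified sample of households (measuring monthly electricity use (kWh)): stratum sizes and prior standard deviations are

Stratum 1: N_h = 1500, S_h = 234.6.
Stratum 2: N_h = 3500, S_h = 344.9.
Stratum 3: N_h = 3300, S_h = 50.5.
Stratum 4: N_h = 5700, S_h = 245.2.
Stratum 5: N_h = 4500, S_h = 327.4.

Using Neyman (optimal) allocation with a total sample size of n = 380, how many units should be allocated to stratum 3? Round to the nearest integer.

14

Neyman allocation: n_h = n · N_h S_h / Σ N_i S_i, with n = 380.
  stratum 1: N_h·S_h = 1500·234.6 = 351900.00
  stratum 2: N_h·S_h = 3500·344.9 = 1207150.00
  stratum 3: N_h·S_h = 3300·50.5 = 166650.00
  stratum 4: N_h·S_h = 5700·245.2 = 1397640.00
  stratum 5: N_h·S_h = 4500·327.4 = 1473300.00
Σ N_h S_h = 4596640.00
n for stratum 3 = 380·166650.00/4596640.00 = 13.777 → 14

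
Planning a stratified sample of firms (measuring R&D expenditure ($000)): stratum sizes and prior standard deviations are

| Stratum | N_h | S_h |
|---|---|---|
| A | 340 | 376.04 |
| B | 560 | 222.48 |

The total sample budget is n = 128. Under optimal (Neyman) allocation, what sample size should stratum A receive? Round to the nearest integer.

Neyman allocation: n_h = n · N_h S_h / Σ N_i S_i, with n = 128.
  stratum A: N_h·S_h = 340·376.04 = 127853.60
  stratum B: N_h·S_h = 560·222.48 = 124588.80
Σ N_h S_h = 252442.40
n for stratum A = 128·127853.60/252442.40 = 64.828 → 65

65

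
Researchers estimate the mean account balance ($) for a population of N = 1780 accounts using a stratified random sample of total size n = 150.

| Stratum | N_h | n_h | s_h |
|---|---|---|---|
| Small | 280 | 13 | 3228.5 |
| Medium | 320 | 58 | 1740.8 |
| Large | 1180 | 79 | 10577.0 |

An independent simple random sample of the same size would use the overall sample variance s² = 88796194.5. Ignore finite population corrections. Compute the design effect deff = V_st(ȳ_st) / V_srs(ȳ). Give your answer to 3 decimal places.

V̂(ȳ_st) = Σ W_h² s_h²/n_h, with W_h = N_h/N and N = 1780:
  stratum Small: (280/1780)²·3228.5²/13 = 19839.7
  stratum Medium: (320/1780)²·1740.8²/58 = 1688.61
  stratum Large: (1180/1780)²·10577.0²/79 = 622332
V_st = 643860
V_srs = s²/n = 88796194.5/150 = 591975
deff = V_st / V_srs = 643860/591975 = 1.0876

deff ≈ 1.088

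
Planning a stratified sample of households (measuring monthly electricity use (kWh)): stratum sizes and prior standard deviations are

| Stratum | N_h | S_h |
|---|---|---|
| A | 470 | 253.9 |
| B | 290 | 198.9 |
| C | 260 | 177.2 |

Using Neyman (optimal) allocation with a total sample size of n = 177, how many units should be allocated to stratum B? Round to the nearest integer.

Neyman allocation: n_h = n · N_h S_h / Σ N_i S_i, with n = 177.
  stratum A: N_h·S_h = 470·253.9 = 119333.00
  stratum B: N_h·S_h = 290·198.9 = 57681.00
  stratum C: N_h·S_h = 260·177.2 = 46072.00
Σ N_h S_h = 223086.00
n for stratum B = 177·57681.00/223086.00 = 45.765 → 46

46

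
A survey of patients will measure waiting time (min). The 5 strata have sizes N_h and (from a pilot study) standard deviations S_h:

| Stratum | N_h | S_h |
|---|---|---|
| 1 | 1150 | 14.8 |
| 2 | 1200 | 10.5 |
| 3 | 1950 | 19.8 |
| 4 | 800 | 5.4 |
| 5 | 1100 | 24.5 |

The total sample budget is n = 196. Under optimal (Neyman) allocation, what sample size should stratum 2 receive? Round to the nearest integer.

25

Neyman allocation: n_h = n · N_h S_h / Σ N_i S_i, with n = 196.
  stratum 1: N_h·S_h = 1150·14.8 = 17020.00
  stratum 2: N_h·S_h = 1200·10.5 = 12600.00
  stratum 3: N_h·S_h = 1950·19.8 = 38610.00
  stratum 4: N_h·S_h = 800·5.4 = 4320.00
  stratum 5: N_h·S_h = 1100·24.5 = 26950.00
Σ N_h S_h = 99500.00
n for stratum 2 = 196·12600.00/99500.00 = 24.820 → 25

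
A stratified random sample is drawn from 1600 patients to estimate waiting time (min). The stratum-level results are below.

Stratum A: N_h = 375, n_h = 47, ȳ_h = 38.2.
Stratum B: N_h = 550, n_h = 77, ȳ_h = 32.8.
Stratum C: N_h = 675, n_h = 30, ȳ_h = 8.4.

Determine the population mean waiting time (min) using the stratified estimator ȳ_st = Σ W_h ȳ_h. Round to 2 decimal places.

ȳ_st ≈ 23.77

N = Σ N_h = 1600. Stratum weights W_h = N_h/N.
ȳ_st = (375·38.2 + 550·32.8 + 675·8.4) / 1600 = 23.7719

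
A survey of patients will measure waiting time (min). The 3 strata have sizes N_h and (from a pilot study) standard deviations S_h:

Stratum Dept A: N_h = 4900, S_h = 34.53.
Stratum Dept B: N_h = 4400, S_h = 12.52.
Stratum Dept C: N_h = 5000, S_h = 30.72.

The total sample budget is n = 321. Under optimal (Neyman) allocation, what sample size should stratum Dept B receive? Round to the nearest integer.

47

Neyman allocation: n_h = n · N_h S_h / Σ N_i S_i, with n = 321.
  stratum Dept A: N_h·S_h = 4900·34.53 = 169197.00
  stratum Dept B: N_h·S_h = 4400·12.52 = 55088.00
  stratum Dept C: N_h·S_h = 5000·30.72 = 153600.00
Σ N_h S_h = 377885.00
n for stratum Dept B = 321·55088.00/377885.00 = 46.795 → 47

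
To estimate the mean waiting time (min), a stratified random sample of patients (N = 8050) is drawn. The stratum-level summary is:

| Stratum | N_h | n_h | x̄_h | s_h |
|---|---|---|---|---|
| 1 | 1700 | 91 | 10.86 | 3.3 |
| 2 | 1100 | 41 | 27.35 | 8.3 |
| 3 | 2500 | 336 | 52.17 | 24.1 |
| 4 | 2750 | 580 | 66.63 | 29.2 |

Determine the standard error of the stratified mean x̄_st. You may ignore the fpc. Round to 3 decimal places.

V̂(x̄_st) = Σ W_h² s_h²/n_h, with W_h = N_h/N and N = 8050:
  stratum 1: (1700/8050)²·3.3²/91 = 0.00533694
  stratum 2: (1100/8050)²·8.3²/41 = 0.0313737
  stratum 3: (2500/8050)²·24.1²/336 = 0.166718
  stratum 4: (2750/8050)²·29.2²/580 = 0.171558
V̂(x̄_st) = 0.374987
SE(x̄_st) = √0.374987 = 0.612362

SE(x̄_st) ≈ 0.612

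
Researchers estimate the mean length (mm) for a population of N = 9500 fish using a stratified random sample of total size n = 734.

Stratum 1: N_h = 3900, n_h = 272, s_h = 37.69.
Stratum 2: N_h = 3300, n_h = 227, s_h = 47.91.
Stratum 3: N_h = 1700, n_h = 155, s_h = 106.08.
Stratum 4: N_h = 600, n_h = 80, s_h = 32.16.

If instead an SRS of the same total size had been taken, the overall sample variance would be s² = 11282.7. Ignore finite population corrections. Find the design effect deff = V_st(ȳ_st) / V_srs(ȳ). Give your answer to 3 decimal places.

deff ≈ 0.291

V̂(ȳ_st) = Σ W_h² s_h²/n_h, with W_h = N_h/N and N = 9500:
  stratum 1: (3900/9500)²·37.69²/272 = 0.880168
  stratum 2: (3300/9500)²·47.91²/227 = 1.22013
  stratum 3: (1700/9500)²·106.08²/155 = 2.3248
  stratum 4: (600/9500)²·32.16²/80 = 0.05157
V_st = 4.47667
V_srs = s²/n = 11282.7/734 = 15.3715
deff = V_st / V_srs = 4.47667/15.3715 = 0.2912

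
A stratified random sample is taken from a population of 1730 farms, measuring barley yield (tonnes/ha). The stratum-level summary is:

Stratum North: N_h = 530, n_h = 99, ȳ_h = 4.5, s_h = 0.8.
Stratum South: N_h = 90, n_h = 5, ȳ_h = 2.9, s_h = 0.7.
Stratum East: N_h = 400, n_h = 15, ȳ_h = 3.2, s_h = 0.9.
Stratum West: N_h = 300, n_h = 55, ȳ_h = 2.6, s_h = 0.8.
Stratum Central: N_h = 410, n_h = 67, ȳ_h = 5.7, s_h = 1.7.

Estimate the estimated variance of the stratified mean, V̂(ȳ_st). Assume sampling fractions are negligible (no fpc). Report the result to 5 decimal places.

V̂(ȳ_st) ≈ 0.00653

V̂(ȳ_st) = Σ W_h² s_h²/n_h, with W_h = N_h/N and N = 1730:
  stratum North: (530/1730)²·0.8²/99 = 0.000606742
  stratum South: (90/1730)²·0.7²/5 = 0.000265228
  stratum East: (400/1730)²·0.9²/15 = 0.00288683
  stratum West: (300/1730)²·0.8²/55 = 0.000349919
  stratum Central: (410/1730)²·1.7²/67 = 0.00242269
V̂(ȳ_st) = 0.00653142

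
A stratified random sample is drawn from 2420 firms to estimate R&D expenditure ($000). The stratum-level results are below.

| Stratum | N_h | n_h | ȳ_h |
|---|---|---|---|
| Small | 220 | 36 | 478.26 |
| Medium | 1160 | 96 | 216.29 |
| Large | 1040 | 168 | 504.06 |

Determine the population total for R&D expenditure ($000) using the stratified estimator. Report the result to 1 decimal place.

τ̂_st ≈ 880336.0

τ̂_st = Σ N_h ȳ_h = 220·478.26 + 1160·216.29 + 1040·504.06 = 880336.0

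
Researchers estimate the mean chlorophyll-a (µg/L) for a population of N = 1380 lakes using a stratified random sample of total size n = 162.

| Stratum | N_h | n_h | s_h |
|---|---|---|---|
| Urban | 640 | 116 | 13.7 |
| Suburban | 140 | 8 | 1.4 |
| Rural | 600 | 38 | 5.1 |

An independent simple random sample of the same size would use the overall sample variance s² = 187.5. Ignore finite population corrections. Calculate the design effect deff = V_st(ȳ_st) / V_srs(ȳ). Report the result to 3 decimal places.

V̂(ȳ_st) = Σ W_h² s_h²/n_h, with W_h = N_h/N and N = 1380:
  stratum Urban: (640/1380)²·13.7²/116 = 0.348005
  stratum Suburban: (140/1380)²·1.4²/8 = 0.00252153
  stratum Rural: (600/1380)²·5.1²/38 = 0.12939
V_st = 0.479916
V_srs = s²/n = 187.5/162 = 1.15741
deff = V_st / V_srs = 0.479916/1.15741 = 0.4146

deff ≈ 0.415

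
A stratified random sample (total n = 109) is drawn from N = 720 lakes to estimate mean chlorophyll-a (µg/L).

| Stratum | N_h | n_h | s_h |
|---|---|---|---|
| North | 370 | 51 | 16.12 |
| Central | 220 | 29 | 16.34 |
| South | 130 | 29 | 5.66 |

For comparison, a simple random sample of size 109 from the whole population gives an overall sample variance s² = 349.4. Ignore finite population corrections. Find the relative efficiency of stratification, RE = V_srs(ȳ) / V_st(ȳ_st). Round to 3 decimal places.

V̂(ȳ_st) = Σ W_h² s_h²/n_h, with W_h = N_h/N and N = 720:
  stratum North: (370/720)²·16.12²/51 = 1.34555
  stratum Central: (220/720)²·16.34²/29 = 0.85958
  stratum South: (130/720)²·5.66²/29 = 0.0360128
V_st = 2.24114
V_srs = s²/n = 349.4/109 = 3.2055
Relative efficiency = V_srs / V_st = 3.2055/2.24114 = 1.4303

RE ≈ 1.430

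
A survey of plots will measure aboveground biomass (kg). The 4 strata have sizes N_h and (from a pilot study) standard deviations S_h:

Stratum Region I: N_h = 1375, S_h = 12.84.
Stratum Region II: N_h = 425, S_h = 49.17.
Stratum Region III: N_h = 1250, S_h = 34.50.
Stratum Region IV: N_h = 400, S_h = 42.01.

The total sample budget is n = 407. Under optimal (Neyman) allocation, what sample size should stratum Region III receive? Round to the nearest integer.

Neyman allocation: n_h = n · N_h S_h / Σ N_i S_i, with n = 407.
  stratum Region I: N_h·S_h = 1375·12.84 = 17655.00
  stratum Region II: N_h·S_h = 425·49.17 = 20897.25
  stratum Region III: N_h·S_h = 1250·34.50 = 43125.00
  stratum Region IV: N_h·S_h = 400·42.01 = 16804.00
Σ N_h S_h = 98481.25
n for stratum Region III = 407·43125.00/98481.25 = 178.226 → 178

178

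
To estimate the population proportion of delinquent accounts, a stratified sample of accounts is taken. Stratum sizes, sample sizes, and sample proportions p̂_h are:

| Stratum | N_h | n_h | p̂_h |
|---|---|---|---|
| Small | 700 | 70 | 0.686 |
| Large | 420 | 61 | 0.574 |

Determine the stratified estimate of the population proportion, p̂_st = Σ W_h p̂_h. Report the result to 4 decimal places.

p̂_st ≈ 0.6440

N = 1120; stratum weights W_h = N_h/N.
p̂_st = Σ W_h p̂_h = (700·0.686 + 420·0.574)/1120 = 0.64400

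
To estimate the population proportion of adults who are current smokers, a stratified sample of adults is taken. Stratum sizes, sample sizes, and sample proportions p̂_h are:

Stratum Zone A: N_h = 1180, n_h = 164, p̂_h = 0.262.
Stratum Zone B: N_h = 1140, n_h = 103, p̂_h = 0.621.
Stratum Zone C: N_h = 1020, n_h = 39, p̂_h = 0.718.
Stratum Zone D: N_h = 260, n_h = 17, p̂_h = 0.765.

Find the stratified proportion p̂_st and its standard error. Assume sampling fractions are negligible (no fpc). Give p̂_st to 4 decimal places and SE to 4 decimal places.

N = 3600; stratum weights W_h = N_h/N.
p̂_st = Σ W_h p̂_h = (1180·0.262 + 1140·0.621 + 1020·0.718 + 260·0.765)/3600 = 0.54121
V̂(p̂_st) = Σ W_h² p̂_h(1−p̂_h)/(n_h−1):
  stratum Zone A: (1180/3600)²·0.262·0.738/163 = 0.000127447
  stratum Zone B: (1140/3600)²·0.621·0.379/102 = 0.000231385
  stratum Zone C: (1020/3600)²·0.718·0.282/38 = 0.000427745
  stratum Zone D: (260/3600)²·0.765·0.235/16 = 5.86072e-05
V̂(p̂_st) = 0.000845184; SE = √V̂ = 0.0290721

p̂_st ≈ 0.5412, SE ≈ 0.0291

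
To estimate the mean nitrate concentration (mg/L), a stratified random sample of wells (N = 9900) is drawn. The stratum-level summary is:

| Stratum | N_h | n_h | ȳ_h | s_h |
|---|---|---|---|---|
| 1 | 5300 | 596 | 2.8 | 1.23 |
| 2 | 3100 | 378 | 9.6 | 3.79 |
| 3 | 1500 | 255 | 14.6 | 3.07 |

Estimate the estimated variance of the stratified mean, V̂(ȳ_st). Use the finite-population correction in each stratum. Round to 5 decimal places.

V̂(ȳ_st) ≈ 0.00462

V̂(ȳ_st) = Σ W_h² (1 − n_h/N_h) s_h²/n_h, with W_h = N_h/N and N = 9900:
  stratum 1: (5300/9900)²·(1 − 596/5300)·1.23²/596 = 0.000645709
  stratum 2: (3100/9900)²·(1 − 378/3100)·3.79²/378 = 0.00327164
  stratum 3: (1500/9900)²·(1 − 255/1500)·3.07²/255 = 0.00070425
V̂(ȳ_st) = 0.0046216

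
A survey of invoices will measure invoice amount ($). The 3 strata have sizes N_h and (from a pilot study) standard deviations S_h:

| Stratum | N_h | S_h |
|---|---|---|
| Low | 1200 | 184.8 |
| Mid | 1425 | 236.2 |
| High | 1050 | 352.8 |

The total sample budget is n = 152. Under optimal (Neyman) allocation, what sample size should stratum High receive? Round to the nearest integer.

61

Neyman allocation: n_h = n · N_h S_h / Σ N_i S_i, with n = 152.
  stratum Low: N_h·S_h = 1200·184.8 = 221760.00
  stratum Mid: N_h·S_h = 1425·236.2 = 336585.00
  stratum High: N_h·S_h = 1050·352.8 = 370440.00
Σ N_h S_h = 928785.00
n for stratum High = 152·370440.00/928785.00 = 60.624 → 61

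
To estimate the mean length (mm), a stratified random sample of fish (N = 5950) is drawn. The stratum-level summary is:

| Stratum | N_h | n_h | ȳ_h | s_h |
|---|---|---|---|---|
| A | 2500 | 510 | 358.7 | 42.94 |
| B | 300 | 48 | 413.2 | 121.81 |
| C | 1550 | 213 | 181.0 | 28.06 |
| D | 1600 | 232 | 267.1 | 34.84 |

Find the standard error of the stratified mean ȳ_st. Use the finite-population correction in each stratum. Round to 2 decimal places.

V̂(ȳ_st) = Σ W_h² (1 − n_h/N_h) s_h²/n_h, with W_h = N_h/N and N = 5950:
  stratum A: (2500/5950)²·(1 − 510/2500)·42.94²/510 = 0.508058
  stratum B: (300/5950)²·(1 − 48/300)·121.81²/48 = 0.660104
  stratum C: (1550/5950)²·(1 − 213/1550)·28.06²/213 = 0.216384
  stratum D: (1600/5950)²·(1 − 232/1600)·34.84²/232 = 0.323475
V̂(ȳ_st) = 1.70802
SE(ȳ_st) = √1.70802 = 1.30691

SE(ȳ_st) ≈ 1.31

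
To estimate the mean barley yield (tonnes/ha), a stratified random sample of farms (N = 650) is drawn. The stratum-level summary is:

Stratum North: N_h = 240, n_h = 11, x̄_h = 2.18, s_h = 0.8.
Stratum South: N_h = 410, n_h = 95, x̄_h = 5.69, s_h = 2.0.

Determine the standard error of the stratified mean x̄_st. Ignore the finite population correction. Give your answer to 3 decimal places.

SE(x̄_st) ≈ 0.157

V̂(x̄_st) = Σ W_h² s_h²/n_h, with W_h = N_h/N and N = 650:
  stratum North: (240/650)²·0.8²/11 = 0.00793201
  stratum South: (410/650)²·2.0²/95 = 0.0167524
V̂(x̄_st) = 0.0246844
SE(x̄_st) = √0.0246844 = 0.157113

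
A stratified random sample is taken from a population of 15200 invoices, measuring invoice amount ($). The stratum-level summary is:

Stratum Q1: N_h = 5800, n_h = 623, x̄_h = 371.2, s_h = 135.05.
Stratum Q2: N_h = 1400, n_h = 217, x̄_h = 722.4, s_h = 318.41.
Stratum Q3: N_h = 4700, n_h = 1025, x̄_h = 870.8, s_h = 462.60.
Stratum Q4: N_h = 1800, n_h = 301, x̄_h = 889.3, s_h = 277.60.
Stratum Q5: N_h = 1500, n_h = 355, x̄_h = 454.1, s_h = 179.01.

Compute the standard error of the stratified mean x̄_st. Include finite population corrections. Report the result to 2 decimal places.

V̂(x̄_st) = Σ W_h² (1 − n_h/N_h) s_h²/n_h, with W_h = N_h/N and N = 15200:
  stratum Q1: (5800/15200)²·(1 − 623/5800)·135.05²/623 = 3.8047
  stratum Q2: (1400/15200)²·(1 − 217/1400)·318.41²/217 = 3.34919
  stratum Q3: (4700/15200)²·(1 − 1025/4700)·462.60²/1025 = 15.6083
  stratum Q4: (1800/15200)²·(1 − 301/1800)·277.60²/301 = 2.98992
  stratum Q5: (1500/15200)²·(1 − 355/1500)·179.01²/355 = 0.671021
V̂(x̄_st) = 26.4231
SE(x̄_st) = √26.4231 = 5.14034

SE(x̄_st) ≈ 5.14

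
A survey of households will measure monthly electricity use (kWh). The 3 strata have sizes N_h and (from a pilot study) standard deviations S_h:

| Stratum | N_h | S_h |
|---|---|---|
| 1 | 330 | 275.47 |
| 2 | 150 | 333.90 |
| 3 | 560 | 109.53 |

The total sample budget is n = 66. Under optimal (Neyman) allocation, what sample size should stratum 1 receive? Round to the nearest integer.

Neyman allocation: n_h = n · N_h S_h / Σ N_i S_i, with n = 66.
  stratum 1: N_h·S_h = 330·275.47 = 90905.10
  stratum 2: N_h·S_h = 150·333.90 = 50085.00
  stratum 3: N_h·S_h = 560·109.53 = 61336.80
Σ N_h S_h = 202326.90
n for stratum 1 = 66·90905.10/202326.90 = 29.654 → 30

30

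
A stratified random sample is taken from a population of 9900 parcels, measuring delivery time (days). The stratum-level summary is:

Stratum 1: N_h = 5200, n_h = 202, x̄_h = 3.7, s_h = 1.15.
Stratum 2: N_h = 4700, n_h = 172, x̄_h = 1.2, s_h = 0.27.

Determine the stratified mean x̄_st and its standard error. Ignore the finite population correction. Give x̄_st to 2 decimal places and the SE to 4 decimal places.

x̄_st ≈ 2.51, SE ≈ 0.0436

x̄_st = Σ W_h x̄_h = (5200·3.7 + 4700·1.2)/9900 = 2.51313
V̂(x̄_st) = Σ W_h² s_h²/n_h, with W_h = N_h/N and N = 9900:
  stratum 1: (5200/9900)²·1.15²/202 = 0.00180626
  stratum 2: (4700/9900)²·0.27²/172 = 9.55266e-05
V̂(x̄_st) = 0.00190179
SE(x̄_st) = √0.00190179 = 0.0436095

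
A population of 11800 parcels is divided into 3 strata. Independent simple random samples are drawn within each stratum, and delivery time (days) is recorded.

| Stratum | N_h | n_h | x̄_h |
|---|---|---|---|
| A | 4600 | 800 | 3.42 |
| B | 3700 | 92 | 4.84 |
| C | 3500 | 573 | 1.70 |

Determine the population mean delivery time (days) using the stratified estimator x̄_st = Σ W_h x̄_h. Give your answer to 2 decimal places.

x̄_st ≈ 3.36

N = Σ N_h = 11800. Stratum weights W_h = N_h/N.
x̄_st = (4600·3.42 + 3700·4.84 + 3500·1.70) / 11800 = 3.3551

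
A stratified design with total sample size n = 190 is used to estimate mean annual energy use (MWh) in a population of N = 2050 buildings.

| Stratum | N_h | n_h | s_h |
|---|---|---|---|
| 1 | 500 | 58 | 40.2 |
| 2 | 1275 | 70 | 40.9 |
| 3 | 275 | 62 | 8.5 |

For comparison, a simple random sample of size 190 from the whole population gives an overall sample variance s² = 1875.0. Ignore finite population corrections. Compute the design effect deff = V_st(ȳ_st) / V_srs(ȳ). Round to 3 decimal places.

deff ≈ 1.107

V̂(ȳ_st) = Σ W_h² s_h²/n_h, with W_h = N_h/N and N = 2050:
  stratum 1: (500/2050)²·40.2²/58 = 1.65751
  stratum 2: (1275/2050)²·40.9²/70 = 9.24403
  stratum 3: (275/2050)²·8.5²/62 = 0.0209703
V_st = 10.9225
V_srs = s²/n = 1875.0/190 = 9.86842
deff = V_st / V_srs = 10.9225/9.86842 = 1.1068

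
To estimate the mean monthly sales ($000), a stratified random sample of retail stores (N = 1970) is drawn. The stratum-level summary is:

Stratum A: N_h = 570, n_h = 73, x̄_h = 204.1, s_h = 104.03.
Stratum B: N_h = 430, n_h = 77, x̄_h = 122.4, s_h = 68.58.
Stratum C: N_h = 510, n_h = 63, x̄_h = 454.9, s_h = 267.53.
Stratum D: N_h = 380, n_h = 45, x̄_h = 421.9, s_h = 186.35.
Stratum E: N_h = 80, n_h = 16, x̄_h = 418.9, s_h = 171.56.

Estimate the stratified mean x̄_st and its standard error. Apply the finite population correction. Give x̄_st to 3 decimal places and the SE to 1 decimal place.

x̄_st ≈ 301.930, SE ≈ 10.4

x̄_st = Σ W_h x̄_h = (570·204.1 + 430·122.4 + 510·454.9 + 380·421.9 + 80·418.9)/1970 = 301.92995
V̂(x̄_st) = Σ W_h² (1 − n_h/N_h) s_h²/n_h, with W_h = N_h/N and N = 1970:
  stratum A: (570/1970)²·(1 − 73/570)·104.03²/73 = 10.8216
  stratum B: (430/1970)²·(1 − 77/430)·68.58²/77 = 2.38899
  stratum C: (510/1970)²·(1 − 63/510)·267.53²/63 = 66.7344
  stratum D: (380/1970)²·(1 − 45/380)·186.35²/45 = 25.3129
  stratum E: (80/1970)²·(1 − 16/80)·171.56²/16 = 2.42689
V̂(x̄_st) = 107.685
SE(x̄_st) = √107.685 = 10.3771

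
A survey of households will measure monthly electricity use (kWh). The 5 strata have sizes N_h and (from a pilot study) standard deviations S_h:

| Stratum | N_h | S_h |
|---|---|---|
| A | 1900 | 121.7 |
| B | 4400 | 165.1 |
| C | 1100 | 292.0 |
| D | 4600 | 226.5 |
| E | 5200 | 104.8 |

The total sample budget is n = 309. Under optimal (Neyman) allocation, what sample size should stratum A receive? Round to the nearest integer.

Neyman allocation: n_h = n · N_h S_h / Σ N_i S_i, with n = 309.
  stratum A: N_h·S_h = 1900·121.7 = 231230.00
  stratum B: N_h·S_h = 4400·165.1 = 726440.00
  stratum C: N_h·S_h = 1100·292.0 = 321200.00
  stratum D: N_h·S_h = 4600·226.5 = 1041900.00
  stratum E: N_h·S_h = 5200·104.8 = 544960.00
Σ N_h S_h = 2865730.00
n for stratum A = 309·231230.00/2865730.00 = 24.933 → 25

25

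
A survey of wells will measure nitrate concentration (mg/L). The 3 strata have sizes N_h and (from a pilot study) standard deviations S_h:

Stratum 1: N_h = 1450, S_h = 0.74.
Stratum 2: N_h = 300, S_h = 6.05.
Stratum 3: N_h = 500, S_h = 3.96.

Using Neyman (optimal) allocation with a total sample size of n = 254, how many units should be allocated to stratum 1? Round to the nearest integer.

56

Neyman allocation: n_h = n · N_h S_h / Σ N_i S_i, with n = 254.
  stratum 1: N_h·S_h = 1450·0.74 = 1073.00
  stratum 2: N_h·S_h = 300·6.05 = 1815.00
  stratum 3: N_h·S_h = 500·3.96 = 1980.00
Σ N_h S_h = 4868.00
n for stratum 1 = 254·1073.00/4868.00 = 55.986 → 56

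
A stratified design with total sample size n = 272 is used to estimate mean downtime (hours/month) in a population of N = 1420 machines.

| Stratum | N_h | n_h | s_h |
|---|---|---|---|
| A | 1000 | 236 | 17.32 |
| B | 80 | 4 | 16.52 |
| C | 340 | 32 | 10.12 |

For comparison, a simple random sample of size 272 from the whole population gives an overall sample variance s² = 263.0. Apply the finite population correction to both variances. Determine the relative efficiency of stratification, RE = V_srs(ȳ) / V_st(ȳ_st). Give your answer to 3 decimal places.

RE ≈ 0.916

V̂(ȳ_st) = Σ W_h² (1 − n_h/N_h) s_h²/n_h, with W_h = N_h/N and N = 1420:
  stratum A: (1000/1420)²·(1 − 236/1000)·17.32²/236 = 0.481615
  stratum B: (80/1420)²·(1 − 4/80)·16.52²/4 = 0.205725
  stratum C: (340/1420)²·(1 − 32/340)·10.12²/32 = 0.166213
V_st = 0.853553
V_srs = (1 − 272/1420)·263.0/272 = 0.7817
Relative efficiency = V_srs / V_st = 0.7817/0.853553 = 0.9158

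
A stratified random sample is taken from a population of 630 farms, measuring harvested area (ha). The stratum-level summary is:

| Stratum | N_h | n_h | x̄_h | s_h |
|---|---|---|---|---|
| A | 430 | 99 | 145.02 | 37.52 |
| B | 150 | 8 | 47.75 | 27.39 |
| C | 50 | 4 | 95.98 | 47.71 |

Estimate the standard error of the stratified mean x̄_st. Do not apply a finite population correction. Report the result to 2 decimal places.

V̂(x̄_st) = Σ W_h² s_h²/n_h, with W_h = N_h/N and N = 630:
  stratum A: (430/630)²·37.52²/99 = 6.6244
  stratum B: (150/630)²·27.39²/8 = 5.31613
  stratum C: (50/630)²·47.71²/4 = 3.58441
V̂(x̄_st) = 15.5249
SE(x̄_st) = √15.5249 = 3.94017

SE(x̄_st) ≈ 3.94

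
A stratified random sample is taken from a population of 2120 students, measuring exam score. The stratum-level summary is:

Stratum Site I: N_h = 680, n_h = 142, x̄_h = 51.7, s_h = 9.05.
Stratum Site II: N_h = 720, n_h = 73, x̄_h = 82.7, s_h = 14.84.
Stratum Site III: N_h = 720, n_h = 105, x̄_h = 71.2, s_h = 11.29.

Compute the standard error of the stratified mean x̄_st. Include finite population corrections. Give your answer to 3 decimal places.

SE(x̄_st) ≈ 0.692

V̂(x̄_st) = Σ W_h² (1 − n_h/N_h) s_h²/n_h, with W_h = N_h/N and N = 2120:
  stratum Site I: (680/2120)²·(1 − 142/680)·9.05²/142 = 0.0469492
  stratum Site II: (720/2120)²·(1 − 73/720)·14.84²/73 = 0.312687
  stratum Site III: (720/2120)²·(1 − 105/720)·11.29²/105 = 0.119601
V̂(x̄_st) = 0.479237
SE(x̄_st) = √0.479237 = 0.69227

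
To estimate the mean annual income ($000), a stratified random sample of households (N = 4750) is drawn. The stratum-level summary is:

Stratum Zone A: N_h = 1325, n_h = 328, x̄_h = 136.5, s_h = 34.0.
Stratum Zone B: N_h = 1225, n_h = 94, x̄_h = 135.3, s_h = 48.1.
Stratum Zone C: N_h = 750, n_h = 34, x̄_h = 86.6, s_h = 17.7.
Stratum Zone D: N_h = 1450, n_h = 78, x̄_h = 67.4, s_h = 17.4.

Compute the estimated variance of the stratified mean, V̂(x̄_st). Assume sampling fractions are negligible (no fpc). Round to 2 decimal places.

V̂(x̄_st) = Σ W_h² s_h²/n_h, with W_h = N_h/N and N = 4750:
  stratum Zone A: (1325/4750)²·34.0²/328 = 0.274239
  stratum Zone B: (1225/4750)²·48.1²/94 = 1.63699
  stratum Zone C: (750/4750)²·17.7²/34 = 0.229722
  stratum Zone D: (1450/4750)²·17.4²/78 = 0.361703
V̂(x̄_st) = 2.50266

V̂(x̄_st) ≈ 2.50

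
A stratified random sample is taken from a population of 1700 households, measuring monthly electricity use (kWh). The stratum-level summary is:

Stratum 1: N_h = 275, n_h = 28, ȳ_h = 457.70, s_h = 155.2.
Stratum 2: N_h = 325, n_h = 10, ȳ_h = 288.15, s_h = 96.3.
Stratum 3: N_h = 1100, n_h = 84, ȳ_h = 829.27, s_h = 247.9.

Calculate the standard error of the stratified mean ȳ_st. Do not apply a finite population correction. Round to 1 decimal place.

SE(ȳ_st) ≈ 19.0

V̂(ȳ_st) = Σ W_h² s_h²/n_h, with W_h = N_h/N and N = 1700:
  stratum 1: (275/1700)²·155.2²/28 = 22.5109
  stratum 2: (325/1700)²·96.3²/10 = 33.8939
  stratum 3: (1100/1700)²·247.9²/84 = 306.31
V̂(ȳ_st) = 362.715
SE(ȳ_st) = √362.715 = 19.0451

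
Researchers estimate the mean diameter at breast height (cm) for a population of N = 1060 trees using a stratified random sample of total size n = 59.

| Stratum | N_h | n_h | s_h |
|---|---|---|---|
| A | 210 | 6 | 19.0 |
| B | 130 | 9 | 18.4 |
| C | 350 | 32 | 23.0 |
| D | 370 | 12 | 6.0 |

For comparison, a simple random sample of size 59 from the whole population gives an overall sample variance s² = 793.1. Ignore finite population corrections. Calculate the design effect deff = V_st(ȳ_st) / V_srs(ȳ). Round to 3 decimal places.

V̂(ȳ_st) = Σ W_h² s_h²/n_h, with W_h = N_h/N and N = 1060:
  stratum A: (210/1060)²·19.0²/6 = 2.36147
  stratum B: (130/1060)²·18.4²/9 = 0.565807
  stratum C: (350/1060)²·23.0²/32 = 1.80231
  stratum D: (370/1060)²·6.0²/12 = 0.365522
V_st = 5.09511
V_srs = s²/n = 793.1/59 = 13.4424
deff = V_st / V_srs = 5.09511/13.4424 = 0.3790

deff ≈ 0.379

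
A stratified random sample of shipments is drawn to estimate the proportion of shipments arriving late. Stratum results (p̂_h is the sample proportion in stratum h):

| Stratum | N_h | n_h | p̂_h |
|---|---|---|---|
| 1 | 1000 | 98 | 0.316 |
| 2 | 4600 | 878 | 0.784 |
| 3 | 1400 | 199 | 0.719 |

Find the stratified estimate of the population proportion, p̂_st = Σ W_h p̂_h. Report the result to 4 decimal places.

N = 7000; stratum weights W_h = N_h/N.
p̂_st = Σ W_h p̂_h = (1000·0.316 + 4600·0.784 + 1400·0.719)/7000 = 0.70414

p̂_st ≈ 0.7041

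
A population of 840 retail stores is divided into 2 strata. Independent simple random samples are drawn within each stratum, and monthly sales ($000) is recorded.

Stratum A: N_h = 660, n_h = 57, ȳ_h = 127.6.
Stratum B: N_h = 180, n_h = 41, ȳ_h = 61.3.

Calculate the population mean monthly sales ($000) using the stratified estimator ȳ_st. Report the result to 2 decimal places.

ȳ_st ≈ 113.39

N = Σ N_h = 840. Stratum weights W_h = N_h/N.
ȳ_st = (660·127.6 + 180·61.3) / 840 = 113.3929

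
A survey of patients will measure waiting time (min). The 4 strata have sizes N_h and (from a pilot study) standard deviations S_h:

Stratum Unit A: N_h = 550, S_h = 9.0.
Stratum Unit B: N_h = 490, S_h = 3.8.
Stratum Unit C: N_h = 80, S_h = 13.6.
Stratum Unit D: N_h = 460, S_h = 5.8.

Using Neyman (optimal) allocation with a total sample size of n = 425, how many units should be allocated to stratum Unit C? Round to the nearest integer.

Neyman allocation: n_h = n · N_h S_h / Σ N_i S_i, with n = 425.
  stratum Unit A: N_h·S_h = 550·9.0 = 4950.00
  stratum Unit B: N_h·S_h = 490·3.8 = 1862.00
  stratum Unit C: N_h·S_h = 80·13.6 = 1088.00
  stratum Unit D: N_h·S_h = 460·5.8 = 2668.00
Σ N_h S_h = 10568.00
n for stratum Unit C = 425·1088.00/10568.00 = 43.755 → 44

44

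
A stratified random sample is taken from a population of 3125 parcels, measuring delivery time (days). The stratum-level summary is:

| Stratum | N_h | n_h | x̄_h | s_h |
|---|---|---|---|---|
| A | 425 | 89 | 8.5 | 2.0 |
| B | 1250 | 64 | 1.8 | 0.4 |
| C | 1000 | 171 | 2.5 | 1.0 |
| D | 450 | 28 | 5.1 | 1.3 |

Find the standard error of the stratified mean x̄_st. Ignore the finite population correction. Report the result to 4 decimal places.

SE(x̄_st) ≈ 0.0555

V̂(x̄_st) = Σ W_h² s_h²/n_h, with W_h = N_h/N and N = 3125:
  stratum A: (425/3125)²·2.0²/89 = 0.000831281
  stratum B: (1250/3125)²·0.4²/64 = 0.0004
  stratum C: (1000/3125)²·1.0²/171 = 0.00059883
  stratum D: (450/3125)²·1.3²/28 = 0.00125157
V̂(x̄_st) = 0.00308168
SE(x̄_st) = √0.00308168 = 0.0555129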